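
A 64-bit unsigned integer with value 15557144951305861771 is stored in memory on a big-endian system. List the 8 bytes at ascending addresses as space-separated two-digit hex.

D7 E6 14 E8 6D D8 FA 8B

15557144951305861771 in hexadecimal, padded to 64 bits, is 0xD7E614E86DD8FA8B.
Split into bytes (most-significant first): D7 E6 14 E8 6D D8 FA 8B.
Big-endian: lowest address holds the most-significant byte.
So the memory order matches the most-significant-first order: D7 E6 14 E8 6D D8 FA 8B.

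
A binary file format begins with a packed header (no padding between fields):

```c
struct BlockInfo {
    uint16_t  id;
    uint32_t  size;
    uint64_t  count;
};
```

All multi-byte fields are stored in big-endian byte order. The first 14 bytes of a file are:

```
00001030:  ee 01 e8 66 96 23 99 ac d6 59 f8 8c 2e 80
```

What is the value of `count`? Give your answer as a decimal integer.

`count` follows `id` (2 B), `size` (4 B), so it starts at offset 2 + 4 = 6 and occupies 8 bytes.
Bytes at offsets 6..13: 99 AC D6 59 F8 8C 2E 80.
Big-endian: lowest address holds the most-significant byte.
The bytes are already most-significant first: 0x99ACD659F88C2E80.
0x99ACD659F88C2E80 = 11073461265707576960.

11073461265707576960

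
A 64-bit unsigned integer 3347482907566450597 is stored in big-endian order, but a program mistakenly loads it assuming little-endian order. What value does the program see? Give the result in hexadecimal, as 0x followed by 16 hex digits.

3347482907566450597 in 64-bit hexadecimal is 0x2E74A5F7FD30A7A5.
Stored big-endian, the bytes at ascending addresses are 2E 74 A5 F7 FD 30 A7 A5.
Read back as little-endian, the first byte is least significant, giving 0xA5A730FDF7A5742E.

0xA5A730FDF7A5742E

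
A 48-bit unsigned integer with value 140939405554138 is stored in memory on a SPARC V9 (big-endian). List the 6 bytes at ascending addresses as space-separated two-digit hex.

140939405554138 in hexadecimal, padded to 48 bits, is 0x802F0333F1DA.
Split into bytes (most-significant first): 80 2F 03 33 F1 DA.
Big-endian stores the most-significant byte at the lowest address.
So the memory order matches the most-significant-first order: 80 2F 03 33 F1 DA.

80 2F 03 33 F1 DA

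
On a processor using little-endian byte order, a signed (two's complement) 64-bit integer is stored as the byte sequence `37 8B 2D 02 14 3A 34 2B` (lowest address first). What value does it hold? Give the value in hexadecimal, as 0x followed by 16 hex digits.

Little-endian stores the least-significant byte at the lowest address.
Reassemble most-significant byte first: 2B 34 3A 14 02 2D 8B 37 → 0x2B343A14022D8B37.

0x2B343A14022D8B37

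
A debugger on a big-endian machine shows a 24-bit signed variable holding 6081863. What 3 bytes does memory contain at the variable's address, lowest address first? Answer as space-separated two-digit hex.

5C CD 47

6081863 in hexadecimal, padded to 24 bits, is 0x5CCD47.
Split into bytes (most-significant first): 5C CD 47.
In big-endian order the high byte comes first in memory.
So the memory order matches the most-significant-first order: 5C CD 47.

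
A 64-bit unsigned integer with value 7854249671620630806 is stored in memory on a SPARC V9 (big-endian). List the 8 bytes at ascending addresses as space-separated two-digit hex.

7854249671620630806 in hexadecimal, padded to 64 bits, is 0x6CFFE676762D1916.
Split into bytes (most-significant first): 6C FF E6 76 76 2D 19 16.
Big-endian: lowest address holds the most-significant byte.
So the memory order matches the most-significant-first order: 6C FF E6 76 76 2D 19 16.

6C FF E6 76 76 2D 19 16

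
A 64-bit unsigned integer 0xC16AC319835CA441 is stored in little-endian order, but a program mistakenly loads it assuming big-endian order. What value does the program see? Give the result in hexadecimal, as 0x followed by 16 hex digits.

0x41A45C8319C36AC1

Stored little-endian, the bytes at ascending addresses are 41 A4 5C 83 19 C3 6A C1.
Read back as big-endian, the last byte is least significant, giving 0x41A45C8319C36AC1.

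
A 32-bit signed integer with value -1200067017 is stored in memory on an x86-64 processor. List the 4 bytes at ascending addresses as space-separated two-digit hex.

Two's complement of -1200067017 in 32 bits: 1200067017 = 0x478791C9; invert → 0xB8786E36; add 1 → 0xB8786E37.
Split into bytes (most-significant first): B8 78 6E 37.
In little-endian order the low byte comes first in memory.
So at ascending addresses the bytes are 37 6E 78 B8.

37 6E 78 B8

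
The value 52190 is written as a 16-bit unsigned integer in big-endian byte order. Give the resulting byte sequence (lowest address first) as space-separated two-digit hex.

52190 in hexadecimal, padded to 16 bits, is 0xCBDE.
Split into bytes (most-significant first): CB DE.
In big-endian order the high byte comes first in memory.
So the memory order matches the most-significant-first order: CB DE.

CB DE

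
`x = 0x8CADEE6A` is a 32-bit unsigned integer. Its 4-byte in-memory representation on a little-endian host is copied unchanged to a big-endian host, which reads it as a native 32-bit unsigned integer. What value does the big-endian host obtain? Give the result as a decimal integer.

1794026892

Stored little-endian, the bytes at ascending addresses are 6A EE AD 8C.
Read back as big-endian, the last byte is least significant, giving 0x6AEEAD8C.
0x6AEEAD8C = 1794026892.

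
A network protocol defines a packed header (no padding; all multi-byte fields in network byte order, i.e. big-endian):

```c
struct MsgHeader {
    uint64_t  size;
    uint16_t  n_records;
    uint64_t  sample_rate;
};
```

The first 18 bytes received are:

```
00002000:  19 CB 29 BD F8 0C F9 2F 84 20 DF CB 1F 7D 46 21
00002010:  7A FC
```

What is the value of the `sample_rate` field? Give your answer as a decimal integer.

`sample_rate` follows `size` (8 B), `n_records` (2 B), so it starts at offset 8 + 2 = 10 and occupies 8 bytes.
Bytes at offsets 10..17: DF CB 1F 7D 46 21 7A FC.
Big-endian stores the most-significant byte at the lowest address.
The bytes are already most-significant first: 0xDFCB1F7D46217AFC.
0xDFCB1F7D46217AFC = 16126017513638165244.

16126017513638165244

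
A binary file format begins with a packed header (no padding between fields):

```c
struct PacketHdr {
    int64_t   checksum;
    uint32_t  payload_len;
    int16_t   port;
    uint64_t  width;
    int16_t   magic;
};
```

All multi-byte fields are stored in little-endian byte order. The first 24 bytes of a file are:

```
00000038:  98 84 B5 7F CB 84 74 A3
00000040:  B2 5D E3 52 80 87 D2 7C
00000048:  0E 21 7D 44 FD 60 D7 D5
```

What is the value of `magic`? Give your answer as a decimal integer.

-10793

`magic` follows `checksum` (8 B), `payload_len` (4 B), `port` (2 B), `width` (8 B), so it starts at offset 8 + 4 + 2 + 8 = 22 and occupies 2 bytes.
Bytes at offsets 22..23: D7 D5.
Little-endian: lowest address holds the least-significant byte.
Reassemble most-significant byte first: D5 D7 → 0xD5D7.
Top bit is set, so as a signed 16-bit value this is 0xD5D7 − 2^16 = -10793.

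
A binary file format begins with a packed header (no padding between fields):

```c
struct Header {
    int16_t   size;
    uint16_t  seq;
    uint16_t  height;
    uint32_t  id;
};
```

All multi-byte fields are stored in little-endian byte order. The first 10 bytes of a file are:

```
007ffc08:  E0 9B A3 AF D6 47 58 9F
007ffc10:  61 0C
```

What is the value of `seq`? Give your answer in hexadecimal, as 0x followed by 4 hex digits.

`seq` follows `size` (2 bytes), so it starts at byte offset 2 and occupies 2 bytes.
Bytes at offsets 2..3: A3 AF.
Little-endian: lowest address holds the least-significant byte.
Reassemble most-significant byte first: AF A3 → 0xAFA3.

0xAFA3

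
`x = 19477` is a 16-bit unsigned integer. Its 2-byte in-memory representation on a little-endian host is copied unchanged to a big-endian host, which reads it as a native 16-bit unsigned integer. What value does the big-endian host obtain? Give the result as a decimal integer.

5452

19477 in 16-bit hexadecimal is 0x4C15.
Stored little-endian, the bytes at ascending addresses are 15 4C.
Read back as big-endian, the last byte is least significant, giving 0x154C.
0x154C = 5452.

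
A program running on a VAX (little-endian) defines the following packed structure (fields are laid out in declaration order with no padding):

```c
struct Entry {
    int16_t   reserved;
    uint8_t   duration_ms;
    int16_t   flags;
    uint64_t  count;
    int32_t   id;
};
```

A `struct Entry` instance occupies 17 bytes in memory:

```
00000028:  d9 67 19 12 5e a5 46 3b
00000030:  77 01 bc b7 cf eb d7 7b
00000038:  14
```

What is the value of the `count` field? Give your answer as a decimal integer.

14967638601070495397

`count` follows `reserved` (2 B), `duration_ms` (1 B), `flags` (2 B), so it starts at offset 2 + 1 + 2 = 5 and occupies 8 bytes.
Bytes at offsets 5..12: A5 46 3B 77 01 BC B7 CF.
Little-endian: lowest address holds the least-significant byte.
Reassemble most-significant byte first: CF B7 BC 01 77 3B 46 A5 → 0xCFB7BC01773B46A5.
0xCFB7BC01773B46A5 = 14967638601070495397.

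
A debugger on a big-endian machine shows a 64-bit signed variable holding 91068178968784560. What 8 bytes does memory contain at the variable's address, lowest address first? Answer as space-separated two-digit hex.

01 43 8A 06 B9 C6 AE B0

91068178968784560 in hexadecimal, padded to 64 bits, is 0x01438A06B9C6AEB0.
Split into bytes (most-significant first): 01 43 8A 06 B9 C6 AE B0.
Big-endian: lowest address holds the most-significant byte.
So the memory order matches the most-significant-first order: 01 43 8A 06 B9 C6 AE B0.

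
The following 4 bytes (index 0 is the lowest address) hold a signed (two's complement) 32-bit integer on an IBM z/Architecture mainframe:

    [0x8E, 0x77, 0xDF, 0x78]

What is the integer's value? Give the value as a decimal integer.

Big-endian: lowest address holds the most-significant byte.
The bytes are already most-significant first: 0x8E77DF78.
Top bit is set, so as a signed 32-bit value this is 0x8E77DF78 − 2^32 = -1904746632.

-1904746632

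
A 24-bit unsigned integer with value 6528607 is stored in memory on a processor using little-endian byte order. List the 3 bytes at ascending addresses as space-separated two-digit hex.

5F 9E 63

6528607 in hexadecimal, padded to 24 bits, is 0x639E5F.
Split into bytes (most-significant first): 63 9E 5F.
Little-endian stores the least-significant byte at the lowest address.
So at ascending addresses the bytes are 5F 9E 63.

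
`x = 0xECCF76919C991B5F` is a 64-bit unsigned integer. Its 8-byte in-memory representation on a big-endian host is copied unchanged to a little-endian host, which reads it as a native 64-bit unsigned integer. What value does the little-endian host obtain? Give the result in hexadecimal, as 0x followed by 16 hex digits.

0x5F1B999C9176CFEC

Stored big-endian, the bytes at ascending addresses are EC CF 76 91 9C 99 1B 5F.
Read back as little-endian, the first byte is least significant, giving 0x5F1B999C9176CFEC.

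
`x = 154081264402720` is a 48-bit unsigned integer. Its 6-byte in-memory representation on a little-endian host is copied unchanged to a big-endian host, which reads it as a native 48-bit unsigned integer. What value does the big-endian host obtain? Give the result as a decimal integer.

35188815372940

154081264402720 in 48-bit hexadecimal is 0x8C22D7080120.
Stored little-endian, the bytes at ascending addresses are 20 01 08 D7 22 8C.
Read back as big-endian, the last byte is least significant, giving 0x200108D7228C.
0x200108D7228C = 35188815372940.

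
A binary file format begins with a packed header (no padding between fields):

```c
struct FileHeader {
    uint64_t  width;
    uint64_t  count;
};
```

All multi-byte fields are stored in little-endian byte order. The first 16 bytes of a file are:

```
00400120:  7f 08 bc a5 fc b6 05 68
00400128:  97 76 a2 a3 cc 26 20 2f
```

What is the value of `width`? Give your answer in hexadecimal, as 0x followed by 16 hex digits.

0x6805B6FCA5BC087F

`width` is the first field, at byte offset 0, occupying 8 bytes.
Bytes at offsets 0..7: 7F 08 BC A5 FC B6 05 68.
In little-endian order the low byte comes first in memory.
Reassemble most-significant byte first: 68 05 B6 FC A5 BC 08 7F → 0x6805B6FCA5BC087F.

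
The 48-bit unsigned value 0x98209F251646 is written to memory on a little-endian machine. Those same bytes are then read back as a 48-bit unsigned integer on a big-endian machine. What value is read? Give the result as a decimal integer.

Stored little-endian, the bytes at ascending addresses are 46 16 25 9F 20 98.
Read back as big-endian, the last byte is least significant, giving 0x4616259F2098.
0x4616259F2098 = 77060934410392.

77060934410392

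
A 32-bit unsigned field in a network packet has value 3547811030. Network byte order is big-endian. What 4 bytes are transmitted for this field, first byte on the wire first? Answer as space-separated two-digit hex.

D3 77 4C D6

3547811030 in hexadecimal, padded to 32 bits, is 0xD3774CD6.
Split into bytes (most-significant first): D3 77 4C D6.
Big-endian: lowest address holds the most-significant byte.
So the memory order matches the most-significant-first order: D3 77 4C D6.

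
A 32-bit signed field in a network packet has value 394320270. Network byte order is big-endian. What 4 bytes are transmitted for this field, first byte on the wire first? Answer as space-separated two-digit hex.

394320270 in hexadecimal, padded to 32 bits, is 0x1780D98E.
Split into bytes (most-significant first): 17 80 D9 8E.
Big-endian: lowest address holds the most-significant byte.
So the memory order matches the most-significant-first order: 17 80 D9 8E.

17 80 D9 8E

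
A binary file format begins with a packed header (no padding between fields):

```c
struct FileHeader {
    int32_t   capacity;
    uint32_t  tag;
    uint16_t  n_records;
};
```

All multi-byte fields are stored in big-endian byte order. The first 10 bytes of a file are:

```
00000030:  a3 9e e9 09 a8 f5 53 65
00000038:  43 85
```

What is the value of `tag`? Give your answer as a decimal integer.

2834649957

`tag` follows `capacity` (4 bytes), so it starts at byte offset 4 and occupies 4 bytes.
Bytes at offsets 4..7: A8 F5 53 65.
In big-endian order the high byte comes first in memory.
The bytes are already most-significant first: 0xA8F55365.
0xA8F55365 = 2834649957.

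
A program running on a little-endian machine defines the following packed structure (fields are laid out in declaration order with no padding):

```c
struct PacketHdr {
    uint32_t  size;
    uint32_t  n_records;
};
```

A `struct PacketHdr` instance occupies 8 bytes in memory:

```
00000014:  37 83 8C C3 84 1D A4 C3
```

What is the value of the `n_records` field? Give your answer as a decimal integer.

`n_records` follows `size` (4 bytes), so it starts at byte offset 4 and occupies 4 bytes.
Bytes at offsets 4..7: 84 1D A4 C3.
In little-endian order the low byte comes first in memory.
Reassemble most-significant byte first: C3 A4 1D 84 → 0xC3A41D84.
0xC3A41D84 = 3282312580.

3282312580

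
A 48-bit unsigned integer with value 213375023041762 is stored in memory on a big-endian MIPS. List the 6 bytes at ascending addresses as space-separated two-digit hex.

213375023041762 in hexadecimal, padded to 48 bits, is 0xC2103E73CCE2.
Split into bytes (most-significant first): C2 10 3E 73 CC E2.
Big-endian stores the most-significant byte at the lowest address.
So the memory order matches the most-significant-first order: C2 10 3E 73 CC E2.

C2 10 3E 73 CC E2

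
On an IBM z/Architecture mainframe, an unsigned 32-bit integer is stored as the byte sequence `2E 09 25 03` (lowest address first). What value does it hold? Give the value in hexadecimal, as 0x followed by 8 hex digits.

Big-endian: lowest address holds the most-significant byte.
The bytes are already most-significant first: 0x2E092503.

0x2E092503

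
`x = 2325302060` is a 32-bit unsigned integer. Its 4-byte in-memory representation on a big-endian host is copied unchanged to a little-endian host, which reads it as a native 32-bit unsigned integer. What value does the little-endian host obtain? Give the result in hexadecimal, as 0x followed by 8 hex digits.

2325302060 in 32-bit hexadecimal is 0x8A994B2C.
Stored big-endian, the bytes at ascending addresses are 8A 99 4B 2C.
Read back as little-endian, the first byte is least significant, giving 0x2C4B998A.

0x2C4B998A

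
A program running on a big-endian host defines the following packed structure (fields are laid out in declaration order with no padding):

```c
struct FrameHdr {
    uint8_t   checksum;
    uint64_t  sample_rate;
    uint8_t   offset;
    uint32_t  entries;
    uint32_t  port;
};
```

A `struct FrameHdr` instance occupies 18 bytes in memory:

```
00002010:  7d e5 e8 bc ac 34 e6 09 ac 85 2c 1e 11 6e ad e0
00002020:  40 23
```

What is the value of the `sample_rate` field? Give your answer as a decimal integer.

`sample_rate` follows `checksum` (1 byte), so it starts at byte offset 1 and occupies 8 bytes.
Bytes at offsets 1..8: E5 E8 BC AC 34 E6 09 AC.
Big-endian stores the most-significant byte at the lowest address.
The bytes are already most-significant first: 0xE5E8BCAC34E609AC.
0xE5E8BCAC34E609AC = 16566698677090257324.

16566698677090257324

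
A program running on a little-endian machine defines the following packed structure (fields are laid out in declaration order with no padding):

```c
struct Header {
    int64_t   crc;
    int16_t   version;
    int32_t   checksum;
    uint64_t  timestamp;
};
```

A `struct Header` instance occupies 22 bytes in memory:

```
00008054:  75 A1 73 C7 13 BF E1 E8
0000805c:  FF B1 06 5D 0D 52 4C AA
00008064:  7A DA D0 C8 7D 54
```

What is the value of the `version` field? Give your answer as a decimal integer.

`version` follows `crc` (8 bytes), so it starts at byte offset 8 and occupies 2 bytes.
Bytes at offsets 8..9: FF B1.
In little-endian order the low byte comes first in memory.
Reassemble most-significant byte first: B1 FF → 0xB1FF.
Top bit is set, so as a signed 16-bit value this is 0xB1FF − 2^16 = -19969.

-19969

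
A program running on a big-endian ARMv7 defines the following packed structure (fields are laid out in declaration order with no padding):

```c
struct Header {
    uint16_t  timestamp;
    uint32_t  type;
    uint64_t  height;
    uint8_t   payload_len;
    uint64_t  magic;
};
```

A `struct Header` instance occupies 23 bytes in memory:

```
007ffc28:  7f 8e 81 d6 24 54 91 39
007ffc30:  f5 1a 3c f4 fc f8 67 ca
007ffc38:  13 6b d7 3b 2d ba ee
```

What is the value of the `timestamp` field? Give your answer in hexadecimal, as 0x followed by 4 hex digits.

0x7F8E

`timestamp` is the first field, at byte offset 0, occupying 2 bytes.
Bytes at offsets 0..1: 7F 8E.
Big-endian stores the most-significant byte at the lowest address.
The bytes are already most-significant first: 0x7F8E.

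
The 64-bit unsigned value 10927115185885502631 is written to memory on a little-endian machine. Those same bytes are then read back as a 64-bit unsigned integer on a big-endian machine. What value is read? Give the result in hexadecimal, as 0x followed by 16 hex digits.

10927115185885502631 in 64-bit hexadecimal is 0x97A4E95E027B5CA7.
Stored little-endian, the bytes at ascending addresses are A7 5C 7B 02 5E E9 A4 97.
Read back as big-endian, the last byte is least significant, giving 0xA75C7B025EE9A497.

0xA75C7B025EE9A497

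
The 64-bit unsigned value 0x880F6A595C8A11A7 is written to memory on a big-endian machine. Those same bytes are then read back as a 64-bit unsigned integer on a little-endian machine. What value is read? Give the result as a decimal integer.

12038555408179793800

Stored big-endian, the bytes at ascending addresses are 88 0F 6A 59 5C 8A 11 A7.
Read back as little-endian, the first byte is least significant, giving 0xA7118A5C596A0F88.
0xA7118A5C596A0F88 = 12038555408179793800.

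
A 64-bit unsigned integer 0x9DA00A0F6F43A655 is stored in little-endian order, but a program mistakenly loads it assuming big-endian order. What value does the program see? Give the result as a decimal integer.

6171694483630629021

Stored little-endian, the bytes at ascending addresses are 55 A6 43 6F 0F 0A A0 9D.
Read back as big-endian, the last byte is least significant, giving 0x55A6436F0F0AA09D.
0x55A6436F0F0AA09D = 6171694483630629021.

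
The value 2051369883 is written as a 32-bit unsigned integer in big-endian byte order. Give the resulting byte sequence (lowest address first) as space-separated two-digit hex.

2051369883 in hexadecimal, padded to 32 bits, is 0x7A456B9B.
Split into bytes (most-significant first): 7A 45 6B 9B.
Big-endian: lowest address holds the most-significant byte.
So the memory order matches the most-significant-first order: 7A 45 6B 9B.

7A 45 6B 9B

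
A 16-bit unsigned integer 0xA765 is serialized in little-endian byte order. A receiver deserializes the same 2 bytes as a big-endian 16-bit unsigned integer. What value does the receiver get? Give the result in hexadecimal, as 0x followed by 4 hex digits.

0x65A7

Stored little-endian, the bytes at ascending addresses are 65 A7.
Read back as big-endian, the last byte is least significant, giving 0x65A7.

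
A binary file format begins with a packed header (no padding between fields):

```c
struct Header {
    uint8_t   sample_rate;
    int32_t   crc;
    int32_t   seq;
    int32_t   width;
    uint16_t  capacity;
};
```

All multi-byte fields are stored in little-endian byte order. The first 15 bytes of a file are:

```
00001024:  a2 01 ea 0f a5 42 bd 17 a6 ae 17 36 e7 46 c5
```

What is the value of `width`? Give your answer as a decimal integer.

`width` follows `sample_rate` (1 B), `crc` (4 B), `seq` (4 B), so it starts at offset 1 + 4 + 4 = 9 and occupies 4 bytes.
Bytes at offsets 9..12: AE 17 36 E7.
In little-endian order the low byte comes first in memory.
Reassemble most-significant byte first: E7 36 17 AE → 0xE73617AE.
Top bit is set, so as a signed 32-bit value this is 0xE73617AE − 2^32 = -415885394.

-415885394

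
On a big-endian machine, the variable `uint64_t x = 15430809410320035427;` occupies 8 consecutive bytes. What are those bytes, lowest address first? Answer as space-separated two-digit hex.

15430809410320035427 in hexadecimal, padded to 64 bits, is 0xD6253F671AE16E63.
Split into bytes (most-significant first): D6 25 3F 67 1A E1 6E 63.
In big-endian order the high byte comes first in memory.
So the memory order matches the most-significant-first order: D6 25 3F 67 1A E1 6E 63.

D6 25 3F 67 1A E1 6E 63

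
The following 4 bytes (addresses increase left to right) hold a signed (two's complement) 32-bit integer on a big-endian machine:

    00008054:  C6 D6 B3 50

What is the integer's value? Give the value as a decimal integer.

-959007920

In big-endian order the high byte comes first in memory.
The bytes are already most-significant first: 0xC6D6B350.
Top bit is set, so as a signed 32-bit value this is 0xC6D6B350 − 2^32 = -959007920.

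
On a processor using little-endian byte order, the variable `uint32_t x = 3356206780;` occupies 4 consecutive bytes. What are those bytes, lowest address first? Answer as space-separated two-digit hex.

3356206780 in hexadecimal, padded to 32 bits, is 0xC80BA6BC.
Split into bytes (most-significant first): C8 0B A6 BC.
Little-endian stores the least-significant byte at the lowest address.
So at ascending addresses the bytes are BC A6 0B C8.

BC A6 0B C8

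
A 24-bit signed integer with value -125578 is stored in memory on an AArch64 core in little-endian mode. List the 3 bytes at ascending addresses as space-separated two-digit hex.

76 15 FE

Two's complement of -125578 in 24 bits: 125578 = 0x01EA8A; invert → 0xFE1575; add 1 → 0xFE1576.
Split into bytes (most-significant first): FE 15 76.
In little-endian order the low byte comes first in memory.
So at ascending addresses the bytes are 76 15 FE.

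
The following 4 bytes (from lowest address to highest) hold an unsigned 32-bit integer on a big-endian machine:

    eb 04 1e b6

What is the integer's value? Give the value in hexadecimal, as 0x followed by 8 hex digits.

In big-endian order the high byte comes first in memory.
The bytes are already most-significant first: 0xEB041EB6.

0xEB041EB6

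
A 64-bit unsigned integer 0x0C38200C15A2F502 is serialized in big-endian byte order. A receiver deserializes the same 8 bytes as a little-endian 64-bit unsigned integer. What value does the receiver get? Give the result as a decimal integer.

Stored big-endian, the bytes at ascending addresses are 0C 38 20 0C 15 A2 F5 02.
Read back as little-endian, the first byte is least significant, giving 0x02F5A2150C20380C.
0x02F5A2150C20380C = 213254768651417612.

213254768651417612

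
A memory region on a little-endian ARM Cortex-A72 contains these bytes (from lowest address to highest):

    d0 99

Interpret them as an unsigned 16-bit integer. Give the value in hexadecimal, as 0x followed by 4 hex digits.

0x99D0

Little-endian stores the least-significant byte at the lowest address.
Reassemble most-significant byte first: 99 D0 → 0x99D0.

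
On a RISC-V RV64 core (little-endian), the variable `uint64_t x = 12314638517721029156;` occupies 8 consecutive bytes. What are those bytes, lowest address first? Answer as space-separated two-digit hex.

24 DA 1A 72 7C 62 E6 AA

12314638517721029156 in hexadecimal, padded to 64 bits, is 0xAAE6627C721ADA24.
Split into bytes (most-significant first): AA E6 62 7C 72 1A DA 24.
Little-endian stores the least-significant byte at the lowest address.
So at ascending addresses the bytes are 24 DA 1A 72 7C 62 E6 AA.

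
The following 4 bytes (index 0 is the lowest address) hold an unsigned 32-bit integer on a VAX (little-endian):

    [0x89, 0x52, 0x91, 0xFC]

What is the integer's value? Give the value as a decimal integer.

Little-endian: lowest address holds the least-significant byte.
Reassemble most-significant byte first: FC 91 52 89 → 0xFC915289.
0xFC915289 = 4237382281.

4237382281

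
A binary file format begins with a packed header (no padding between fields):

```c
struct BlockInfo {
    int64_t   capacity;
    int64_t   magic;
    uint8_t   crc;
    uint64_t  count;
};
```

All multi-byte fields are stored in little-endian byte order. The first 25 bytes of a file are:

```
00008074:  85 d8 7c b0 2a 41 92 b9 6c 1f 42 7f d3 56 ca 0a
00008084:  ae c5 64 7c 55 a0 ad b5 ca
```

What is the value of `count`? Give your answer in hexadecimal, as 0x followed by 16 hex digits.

`count` follows `capacity` (8 B), `magic` (8 B), `crc` (1 B), so it starts at offset 8 + 8 + 1 = 17 and occupies 8 bytes.
Bytes at offsets 17..24: C5 64 7C 55 A0 AD B5 CA.
Little-endian: lowest address holds the least-significant byte.
Reassemble most-significant byte first: CA B5 AD A0 55 7C 64 C5 → 0xCAB5ADA0557C64C5.

0xCAB5ADA0557C64C5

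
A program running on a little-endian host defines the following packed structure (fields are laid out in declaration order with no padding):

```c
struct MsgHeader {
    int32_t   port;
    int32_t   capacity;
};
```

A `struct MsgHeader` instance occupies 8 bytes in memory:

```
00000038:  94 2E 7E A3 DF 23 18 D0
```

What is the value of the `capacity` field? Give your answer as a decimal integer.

`capacity` follows `port` (4 bytes), so it starts at byte offset 4 and occupies 4 bytes.
Bytes at offsets 4..7: DF 23 18 D0.
Little-endian stores the least-significant byte at the lowest address.
Reassemble most-significant byte first: D0 18 23 DF → 0xD01823DF.
Top bit is set, so as a signed 32-bit value this is 0xD01823DF − 2^32 = -803724321.

-803724321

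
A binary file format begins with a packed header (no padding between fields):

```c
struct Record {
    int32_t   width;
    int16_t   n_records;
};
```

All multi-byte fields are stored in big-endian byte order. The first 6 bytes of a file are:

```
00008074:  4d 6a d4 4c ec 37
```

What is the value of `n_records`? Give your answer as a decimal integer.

-5065

`n_records` follows `width` (4 bytes), so it starts at byte offset 4 and occupies 2 bytes.
Bytes at offsets 4..5: EC 37.
Big-endian: lowest address holds the most-significant byte.
The bytes are already most-significant first: 0xEC37.
Top bit is set, so as a signed 16-bit value this is 0xEC37 − 2^16 = -5065.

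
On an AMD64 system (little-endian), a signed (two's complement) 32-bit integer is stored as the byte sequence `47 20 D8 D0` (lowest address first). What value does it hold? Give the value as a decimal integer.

-791142329

Little-endian: lowest address holds the least-significant byte.
Reassemble most-significant byte first: D0 D8 20 47 → 0xD0D82047.
Top bit is set, so as a signed 32-bit value this is 0xD0D82047 − 2^32 = -791142329.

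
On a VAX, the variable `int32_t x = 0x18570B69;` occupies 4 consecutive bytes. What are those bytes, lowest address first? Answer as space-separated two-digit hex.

69 0B 57 18

Split into bytes (most-significant first): 18 57 0B 69.
In little-endian order the low byte comes first in memory.
So at ascending addresses the bytes are 69 0B 57 18.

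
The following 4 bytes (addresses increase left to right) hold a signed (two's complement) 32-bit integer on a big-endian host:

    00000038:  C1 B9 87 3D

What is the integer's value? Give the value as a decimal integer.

In big-endian order the high byte comes first in memory.
The bytes are already most-significant first: 0xC1B9873D.
Top bit is set, so as a signed 32-bit value this is 0xC1B9873D − 2^32 = -1044805827.

-1044805827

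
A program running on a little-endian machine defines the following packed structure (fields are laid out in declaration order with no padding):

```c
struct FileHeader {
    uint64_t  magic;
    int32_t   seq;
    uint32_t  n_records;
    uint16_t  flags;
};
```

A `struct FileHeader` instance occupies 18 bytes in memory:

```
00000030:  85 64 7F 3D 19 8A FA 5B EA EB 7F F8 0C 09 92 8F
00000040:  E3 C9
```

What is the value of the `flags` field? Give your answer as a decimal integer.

`flags` follows `magic` (8 B), `seq` (4 B), `n_records` (4 B), so it starts at offset 8 + 4 + 4 = 16 and occupies 2 bytes.
Bytes at offsets 16..17: E3 C9.
In little-endian order the low byte comes first in memory.
Reassemble most-significant byte first: C9 E3 → 0xC9E3.
0xC9E3 = 51683.

51683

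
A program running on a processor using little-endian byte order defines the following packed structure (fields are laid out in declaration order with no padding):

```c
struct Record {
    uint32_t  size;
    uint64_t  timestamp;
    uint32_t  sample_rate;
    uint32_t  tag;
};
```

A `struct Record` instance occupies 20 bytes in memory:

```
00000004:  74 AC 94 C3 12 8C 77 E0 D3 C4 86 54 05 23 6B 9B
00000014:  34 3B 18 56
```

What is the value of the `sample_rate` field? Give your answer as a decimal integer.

`sample_rate` follows `size` (4 B), `timestamp` (8 B), so it starts at offset 4 + 8 = 12 and occupies 4 bytes.
Bytes at offsets 12..15: 05 23 6B 9B.
In little-endian order the low byte comes first in memory.
Reassemble most-significant byte first: 9B 6B 23 05 → 0x9B6B2305.
0x9B6B2305 = 2607489797.

2607489797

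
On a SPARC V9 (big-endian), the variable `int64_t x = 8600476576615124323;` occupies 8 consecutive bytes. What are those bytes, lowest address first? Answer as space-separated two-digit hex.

77 5B 07 E1 10 36 4D 63

8600476576615124323 in hexadecimal, padded to 64 bits, is 0x775B07E110364D63.
Split into bytes (most-significant first): 77 5B 07 E1 10 36 4D 63.
Big-endian: lowest address holds the most-significant byte.
So the memory order matches the most-significant-first order: 77 5B 07 E1 10 36 4D 63.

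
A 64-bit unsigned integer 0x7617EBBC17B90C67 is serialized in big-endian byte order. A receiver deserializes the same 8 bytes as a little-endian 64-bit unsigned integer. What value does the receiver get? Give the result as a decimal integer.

Stored big-endian, the bytes at ascending addresses are 76 17 EB BC 17 B9 0C 67.
Read back as little-endian, the first byte is least significant, giving 0x670CB917BCEB1776.
0x670CB917BCEB1776 = 7425513397232015222.

7425513397232015222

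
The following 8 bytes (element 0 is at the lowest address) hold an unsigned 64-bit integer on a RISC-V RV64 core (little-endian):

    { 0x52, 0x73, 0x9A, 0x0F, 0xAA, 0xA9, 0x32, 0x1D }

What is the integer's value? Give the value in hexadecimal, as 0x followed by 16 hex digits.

In little-endian order the low byte comes first in memory.
Reassemble most-significant byte first: 1D 32 A9 AA 0F 9A 73 52 → 0x1D32A9AA0F9A7352.

0x1D32A9AA0F9A7352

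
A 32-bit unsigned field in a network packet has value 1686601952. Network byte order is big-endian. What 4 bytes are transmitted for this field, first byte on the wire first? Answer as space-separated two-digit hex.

64 87 80 E0

1686601952 in hexadecimal, padded to 32 bits, is 0x648780E0.
Split into bytes (most-significant first): 64 87 80 E0.
Big-endian stores the most-significant byte at the lowest address.
So the memory order matches the most-significant-first order: 64 87 80 E0.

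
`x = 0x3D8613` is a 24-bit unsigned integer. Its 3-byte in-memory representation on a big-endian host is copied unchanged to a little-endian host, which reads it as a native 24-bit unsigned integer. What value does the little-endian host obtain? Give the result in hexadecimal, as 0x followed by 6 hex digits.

Stored big-endian, the bytes at ascending addresses are 3D 86 13.
Read back as little-endian, the first byte is least significant, giving 0x13863D.

0x13863D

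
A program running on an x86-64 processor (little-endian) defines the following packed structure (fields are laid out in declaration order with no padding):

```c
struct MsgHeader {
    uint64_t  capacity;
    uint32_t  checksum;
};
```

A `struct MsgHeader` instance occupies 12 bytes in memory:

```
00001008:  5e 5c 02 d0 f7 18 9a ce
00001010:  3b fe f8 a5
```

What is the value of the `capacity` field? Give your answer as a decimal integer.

`capacity` is the first field, at byte offset 0, occupying 8 bytes.
Bytes at offsets 0..7: 5E 5C 02 D0 F7 18 9A CE.
Little-endian stores the least-significant byte at the lowest address.
Reassemble most-significant byte first: CE 9A 18 F7 D0 02 5C 5E → 0xCE9A18F7D0025C5E.
0xCE9A18F7D0025C5E = 14887238970852400222.

14887238970852400222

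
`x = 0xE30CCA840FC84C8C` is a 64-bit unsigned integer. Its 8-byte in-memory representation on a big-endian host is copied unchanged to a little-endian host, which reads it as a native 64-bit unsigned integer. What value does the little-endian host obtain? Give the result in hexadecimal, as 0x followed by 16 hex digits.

0x8C4CC80F84CA0CE3

Stored big-endian, the bytes at ascending addresses are E3 0C CA 84 0F C8 4C 8C.
Read back as little-endian, the first byte is least significant, giving 0x8C4CC80F84CA0CE3.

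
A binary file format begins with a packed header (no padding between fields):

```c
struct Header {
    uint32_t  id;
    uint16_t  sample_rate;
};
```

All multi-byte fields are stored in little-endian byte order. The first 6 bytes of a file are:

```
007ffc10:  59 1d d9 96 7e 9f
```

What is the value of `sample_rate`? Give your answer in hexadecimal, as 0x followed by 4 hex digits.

`sample_rate` follows `id` (4 bytes), so it starts at byte offset 4 and occupies 2 bytes.
Bytes at offsets 4..5: 7E 9F.
In little-endian order the low byte comes first in memory.
Reassemble most-significant byte first: 9F 7E → 0x9F7E.

0x9F7E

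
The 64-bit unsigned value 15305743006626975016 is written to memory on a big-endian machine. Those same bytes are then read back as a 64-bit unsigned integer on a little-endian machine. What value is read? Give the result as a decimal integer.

15305743006626975016 in 64-bit hexadecimal is 0xD468EC2BD56B8D28.
Stored big-endian, the bytes at ascending addresses are D4 68 EC 2B D5 6B 8D 28.
Read back as little-endian, the first byte is least significant, giving 0x288D6BD52BEC68D4.
0x288D6BD52BEC68D4 = 2922110296542439636.

2922110296542439636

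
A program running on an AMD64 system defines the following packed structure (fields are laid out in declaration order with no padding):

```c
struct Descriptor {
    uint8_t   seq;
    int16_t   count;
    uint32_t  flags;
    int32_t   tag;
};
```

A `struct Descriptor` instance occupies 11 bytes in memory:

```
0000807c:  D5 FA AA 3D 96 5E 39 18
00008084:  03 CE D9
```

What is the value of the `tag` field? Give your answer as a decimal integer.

-640810216

`tag` follows `seq` (1 B), `count` (2 B), `flags` (4 B), so it starts at offset 1 + 2 + 4 = 7 and occupies 4 bytes.
Bytes at offsets 7..10: 18 03 CE D9.
Little-endian: lowest address holds the least-significant byte.
Reassemble most-significant byte first: D9 CE 03 18 → 0xD9CE0318.
Top bit is set, so as a signed 32-bit value this is 0xD9CE0318 − 2^32 = -640810216.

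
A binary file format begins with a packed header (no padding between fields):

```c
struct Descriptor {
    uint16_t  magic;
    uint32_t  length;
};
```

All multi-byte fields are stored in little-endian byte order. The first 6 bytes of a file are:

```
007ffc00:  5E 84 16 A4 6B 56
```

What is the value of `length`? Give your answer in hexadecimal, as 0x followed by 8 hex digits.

`length` follows `magic` (2 bytes), so it starts at byte offset 2 and occupies 4 bytes.
Bytes at offsets 2..5: 16 A4 6B 56.
Little-endian: lowest address holds the least-significant byte.
Reassemble most-significant byte first: 56 6B A4 16 → 0x566BA416.

0x566BA416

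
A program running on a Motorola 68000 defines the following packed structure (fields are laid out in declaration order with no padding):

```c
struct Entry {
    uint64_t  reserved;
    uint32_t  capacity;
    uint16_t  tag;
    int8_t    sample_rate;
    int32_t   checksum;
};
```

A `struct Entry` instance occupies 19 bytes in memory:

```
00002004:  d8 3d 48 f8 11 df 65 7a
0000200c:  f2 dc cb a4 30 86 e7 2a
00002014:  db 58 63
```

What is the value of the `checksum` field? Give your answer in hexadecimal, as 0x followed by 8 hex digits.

0x2ADB5863

`checksum` follows `reserved` (8 B), `capacity` (4 B), `tag` (2 B), `sample_rate` (1 B), so it starts at offset 8 + 4 + 2 + 1 = 15 and occupies 4 bytes.
Bytes at offsets 15..18: 2A DB 58 63.
In big-endian order the high byte comes first in memory.
The bytes are already most-significant first: 0x2ADB5863.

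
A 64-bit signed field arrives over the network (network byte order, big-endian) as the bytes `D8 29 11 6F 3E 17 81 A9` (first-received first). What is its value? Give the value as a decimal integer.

In big-endian order the high byte comes first in memory.
The bytes are already most-significant first: 0xD829116F3E1781A9.
Top bit is set, so as a signed 64-bit value this is 0xD829116F3E1781A9 − 2^64 = -2870744117991210583.

-2870744117991210583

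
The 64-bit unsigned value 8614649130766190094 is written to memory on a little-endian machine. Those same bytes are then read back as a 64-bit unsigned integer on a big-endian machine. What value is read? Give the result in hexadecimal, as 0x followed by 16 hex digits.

0x0E46F2F7BD618D77

8614649130766190094 in 64-bit hexadecimal is 0x778D61BDF7F2460E.
Stored little-endian, the bytes at ascending addresses are 0E 46 F2 F7 BD 61 8D 77.
Read back as big-endian, the last byte is least significant, giving 0x0E46F2F7BD618D77.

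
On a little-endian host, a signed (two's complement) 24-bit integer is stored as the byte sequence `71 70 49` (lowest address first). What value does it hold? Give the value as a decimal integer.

Little-endian: lowest address holds the least-significant byte.
Reassemble most-significant byte first: 49 70 71 → 0x497071.
0x497071 = 4812913.

4812913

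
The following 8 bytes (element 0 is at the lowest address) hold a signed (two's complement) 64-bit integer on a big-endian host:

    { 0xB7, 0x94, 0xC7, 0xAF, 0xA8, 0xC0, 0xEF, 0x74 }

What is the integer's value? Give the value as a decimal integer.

-5218326510951141516

Big-endian stores the most-significant byte at the lowest address.
The bytes are already most-significant first: 0xB794C7AFA8C0EF74.
Top bit is set, so as a signed 64-bit value this is 0xB794C7AFA8C0EF74 − 2^64 = -5218326510951141516.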